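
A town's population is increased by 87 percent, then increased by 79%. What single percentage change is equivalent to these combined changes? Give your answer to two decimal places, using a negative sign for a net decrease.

234.73%

The combined multiplier is 1.87 × 1.79 = 3.3473.
That corresponds to an increase of 234.73%.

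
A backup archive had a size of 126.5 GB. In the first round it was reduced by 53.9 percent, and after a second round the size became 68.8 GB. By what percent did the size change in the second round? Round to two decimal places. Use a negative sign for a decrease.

17.98%

After the first round: 126.5 × 0.461 = 58.3165.
Second-round multiplier: 68.8 ÷ 58.3165 ≈ 1.179769.
That is a change of 17.98%.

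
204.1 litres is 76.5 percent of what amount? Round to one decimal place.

266.8 litres

204.1 litres ÷ 0.765 ≈ 266.8 litres.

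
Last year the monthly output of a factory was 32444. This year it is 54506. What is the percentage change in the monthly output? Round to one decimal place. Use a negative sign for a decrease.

68.0%

Change: 54506 − 32444 = 22062.
Relative to the original: 22062 ÷ 32444 ≈ 68.0%.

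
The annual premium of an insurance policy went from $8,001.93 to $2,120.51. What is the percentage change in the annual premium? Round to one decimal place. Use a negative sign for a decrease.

Change: $2,120.51 − $8,001.93 = -$5,881.42.
Relative to the original: -$5,881.42 ÷ $8,001.93 ≈ -73.5%.

-73.5%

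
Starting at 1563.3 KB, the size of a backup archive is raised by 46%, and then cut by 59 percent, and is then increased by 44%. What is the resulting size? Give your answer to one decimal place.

Apply the 46% increase: 1563.3 × 1.46 = 2282.418.
Apply the 59% decrease: 2282.418 × 0.41 = 935.79138.
Apply the 44% increase: 935.79138 × 1.44 = 1347.5395872 ≈ 1347.5.

1347.5 KB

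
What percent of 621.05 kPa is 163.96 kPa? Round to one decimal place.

26.4%

163.96 kPa ÷ 621.05 kPa ≈ 26.4%.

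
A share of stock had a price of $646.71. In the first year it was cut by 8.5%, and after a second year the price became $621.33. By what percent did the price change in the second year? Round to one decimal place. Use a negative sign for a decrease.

5.0%

After the first year: $646.71 × 0.915 = $591.73965.
Second-year multiplier: $621.33 ÷ $591.73965 ≈ 1.05001.
That is a change of 5.0%.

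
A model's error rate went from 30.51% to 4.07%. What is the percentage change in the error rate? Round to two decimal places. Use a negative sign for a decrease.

-86.66%

The change is 4.07 − 30.51 = -26.44 percentage points.
Relative to the original 30.51%, that is -26.44 ÷ 30.51 ≈ -86.66%.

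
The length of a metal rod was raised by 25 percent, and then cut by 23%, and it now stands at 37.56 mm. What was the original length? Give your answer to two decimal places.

39.02 mm

The overall multiplier applied was 1.25 × 0.77 = 0.9625.
So the original length was 37.56 ÷ 0.9625 ≈ 39.02 mm.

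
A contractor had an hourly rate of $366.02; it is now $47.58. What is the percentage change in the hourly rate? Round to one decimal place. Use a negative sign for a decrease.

-87.0%

Change: $47.58 − $366.02 = -$318.44.
Relative to the original: -$318.44 ÷ $366.02 ≈ -87.0%.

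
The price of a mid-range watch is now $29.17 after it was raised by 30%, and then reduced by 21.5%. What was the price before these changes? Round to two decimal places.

$28.58

Undoing the 21.5% decrease: $29.17 ÷ 0.785 ≈ $37.159236.
Undoing the 30% increase: $37.159236 ÷ 1.3 ≈ $28.58.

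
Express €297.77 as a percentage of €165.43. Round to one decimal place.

€297.77 ÷ €165.43 ≈ 180.0%.

180.0%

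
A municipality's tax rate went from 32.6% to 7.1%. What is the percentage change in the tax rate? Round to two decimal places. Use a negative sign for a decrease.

-78.22%

The change is 7.1 − 32.6 = -25.5 percentage points.
Relative to the original 32.6%, that is -25.5 ÷ 32.6 ≈ -78.22%.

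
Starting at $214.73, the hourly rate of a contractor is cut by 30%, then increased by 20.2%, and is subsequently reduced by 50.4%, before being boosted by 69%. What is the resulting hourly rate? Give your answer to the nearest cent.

Each change multiplies by a factor: 0.7 × 1.202 × 0.496 × 1.69 = 0.705295136.
$214.73 × 0.705295136 = $151.44802455328 ≈ $151.45.

$151.45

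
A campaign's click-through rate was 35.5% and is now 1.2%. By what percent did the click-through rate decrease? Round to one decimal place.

The change is 1.2 − 35.5 = -34.3 percentage points.
Relative to the original 35.5%, that is -34.3 ÷ 35.5 ≈ -96.6%.
So the click-through rate fell by 96.6%.

96.6%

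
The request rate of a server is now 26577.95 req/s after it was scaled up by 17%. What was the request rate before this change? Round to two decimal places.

The overall multiplier applied was 1.17.
So the original request rate was 26577.95 ÷ 1.17 ≈ 22716.20 req/s.

22716.20 req/s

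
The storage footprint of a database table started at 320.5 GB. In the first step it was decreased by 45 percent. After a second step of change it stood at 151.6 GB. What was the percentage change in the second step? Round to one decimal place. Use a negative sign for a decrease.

-14.0%

After the first step: 320.5 × 0.55 = 176.275.
Second-step multiplier: 151.6 ÷ 176.275 ≈ 0.86002.
That is a change of -14.0%.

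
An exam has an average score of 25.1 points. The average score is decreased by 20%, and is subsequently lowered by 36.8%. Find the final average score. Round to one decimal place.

12.7 points

Each change multiplies by a factor: 0.8 × 0.632 = 0.5056.
25.1 × 0.5056 = 12.69056 ≈ 12.7.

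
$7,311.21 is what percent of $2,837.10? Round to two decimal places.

$7,311.21 ÷ $2,837.10 ≈ 257.70%.

257.70%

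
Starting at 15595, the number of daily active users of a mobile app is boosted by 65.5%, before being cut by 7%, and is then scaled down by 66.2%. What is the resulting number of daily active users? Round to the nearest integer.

8113

Apply the 65.5% increase: 15595 × 1.655 = 25809.725.
After the 7% decrease: 25809.725 × 0.93 = 24003.04425.
66.2% decrease: 24003.04425 × 0.338 = 8113.0289565 ≈ 8113.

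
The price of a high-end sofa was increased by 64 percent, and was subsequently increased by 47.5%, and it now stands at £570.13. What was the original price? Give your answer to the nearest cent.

£235.69

The overall multiplier applied was 1.64 × 1.475 = 2.419.
So the original price was £570.13 ÷ 2.419 ≈ £235.69.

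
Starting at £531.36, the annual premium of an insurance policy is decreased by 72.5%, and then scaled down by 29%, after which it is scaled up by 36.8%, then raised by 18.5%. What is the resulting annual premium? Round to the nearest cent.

72.5% decrease: £531.36 × 0.275 = £146.124.
29% decrease: £146.124 × 0.71 = £103.74804.
Apply the 36.8% increase: £103.74804 × 1.368 = £141.92731872.
After the 18.5% increase: £141.92731872 × 1.185 = £168.1838726832 ≈ £168.18.

£168.18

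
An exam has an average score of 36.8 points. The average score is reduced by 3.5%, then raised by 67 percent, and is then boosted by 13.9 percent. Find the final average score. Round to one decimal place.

67.5 points

3.5% decrease: 36.8 × 0.965 = 35.512.
After the 67% increase: 35.512 × 1.67 = 59.30504.
After the 13.9% increase: 59.30504 × 1.139 = 67.54844056 ≈ 67.5.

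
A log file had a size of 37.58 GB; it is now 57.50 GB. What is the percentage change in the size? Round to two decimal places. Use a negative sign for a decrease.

53.01%

Change: 57.50 − 37.58 = 19.92.
Relative to the original: 19.92 ÷ 37.58 ≈ 53.01%.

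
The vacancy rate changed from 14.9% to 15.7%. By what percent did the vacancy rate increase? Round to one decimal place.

The change is 15.7 − 14.9 = 0.8 percentage points.
Relative to the original 14.9%, that is 0.8 ÷ 14.9 ≈ 5.4%.
So the vacancy rate rose by 5.4%.

5.4%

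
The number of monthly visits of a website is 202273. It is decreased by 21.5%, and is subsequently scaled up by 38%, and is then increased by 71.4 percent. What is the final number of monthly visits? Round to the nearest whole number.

375576

Apply the 21.5% decrease: 202273 × 0.785 = 158784.305.
After the 38% increase: 158784.305 × 1.38 = 219122.3409.
71.4% increase: 219122.3409 × 1.714 = 375575.6923026 ≈ 375576.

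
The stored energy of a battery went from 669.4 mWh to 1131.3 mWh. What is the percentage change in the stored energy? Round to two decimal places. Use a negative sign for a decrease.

Change: 1131.3 − 669.4 = 461.9.
Relative to the original: 461.9 ÷ 669.4 ≈ 69.00%.

69.00%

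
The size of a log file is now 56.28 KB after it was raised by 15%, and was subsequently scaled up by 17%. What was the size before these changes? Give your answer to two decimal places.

Undoing the 17% increase: 56.28 ÷ 1.17 ≈ 48.102564.
Undoing the 15% increase: 48.102564 ÷ 1.15 ≈ 41.83 KB.

41.83 KB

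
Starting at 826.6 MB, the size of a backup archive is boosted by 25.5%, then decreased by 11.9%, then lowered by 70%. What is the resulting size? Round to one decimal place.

After the 25.5% increase: 826.6 × 1.255 = 1037.383.
After the 11.9% decrease: 1037.383 × 0.881 = 913.934423.
After the 70% decrease: 913.934423 × 0.3 = 274.1803269 ≈ 274.2.

274.2 MB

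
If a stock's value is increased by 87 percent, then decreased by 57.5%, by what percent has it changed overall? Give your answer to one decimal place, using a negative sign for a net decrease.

-20.5%

The combined multiplier is 1.87 × 0.425 = 0.79475.
That corresponds to a decrease of 20.5%.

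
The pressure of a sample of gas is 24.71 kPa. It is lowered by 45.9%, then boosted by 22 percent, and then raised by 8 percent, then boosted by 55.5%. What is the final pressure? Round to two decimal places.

27.39 kPa

After the 45.9% decrease: 24.71 × 0.541 = 13.36811.
After the 22% increase: 13.36811 × 1.22 = 16.3090942.
8% increase: 16.3090942 × 1.08 = 17.613821736.
55.5% increase: 17.613821736 × 1.555 = 27.38949279948 ≈ 27.39.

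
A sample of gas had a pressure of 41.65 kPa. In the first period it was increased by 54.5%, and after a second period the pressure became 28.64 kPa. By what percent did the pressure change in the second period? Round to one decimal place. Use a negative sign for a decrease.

After the first period: 41.65 × 1.545 = 64.34925.
Second-period multiplier: 28.64 ÷ 64.34925 ≈ 0.44507.
That is a change of -55.5%.

-55.5%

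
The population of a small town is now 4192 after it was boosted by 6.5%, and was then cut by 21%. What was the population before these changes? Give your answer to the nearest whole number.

The overall multiplier applied was 1.065 × 0.79 = 0.84135.
So the original population was 4192 ÷ 0.84135 ≈ 4982.

4982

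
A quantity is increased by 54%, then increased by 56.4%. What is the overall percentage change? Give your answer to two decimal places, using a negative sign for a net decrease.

A 54% increase multiplies by 1.54.
Then a 56.4% increase: 1.54 × 1.564 = 2.40856.
Overall factor 2.40856, i.e. 140.86%.

140.86%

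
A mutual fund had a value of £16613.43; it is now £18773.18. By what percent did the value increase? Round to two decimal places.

13.00%

Change: £18773.18 − £16613.43 = £2159.75.
Relative to the original: £2159.75 ÷ £16613.43 ≈ 13.00%.
So the value increased by 13.00%.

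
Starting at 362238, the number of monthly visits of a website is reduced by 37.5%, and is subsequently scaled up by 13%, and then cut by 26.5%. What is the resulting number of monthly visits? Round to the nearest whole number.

188035

Each change multiplies by a factor: 0.625 × 1.13 × 0.735 = 0.51909375.
362238 × 0.51909375 = 188035.4818125 ≈ 188035.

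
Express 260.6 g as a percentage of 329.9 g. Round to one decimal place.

260.6 g ÷ 329.9 g ≈ 79.0%.

79.0%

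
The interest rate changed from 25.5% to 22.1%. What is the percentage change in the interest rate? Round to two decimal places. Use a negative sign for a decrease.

The change is 22.1 − 25.5 = -3.4 percentage points.
Relative to the original 25.5%, that is -3.4 ÷ 25.5 ≈ -13.33%.

-13.33%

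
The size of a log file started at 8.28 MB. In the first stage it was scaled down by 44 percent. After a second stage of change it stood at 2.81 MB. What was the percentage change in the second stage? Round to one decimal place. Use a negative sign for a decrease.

After the first stage: 8.28 × 0.56 = 4.6368.
Second-stage multiplier: 2.81 ÷ 4.6368 ≈ 0.60602.
That is a change of -39.4%.

-39.4%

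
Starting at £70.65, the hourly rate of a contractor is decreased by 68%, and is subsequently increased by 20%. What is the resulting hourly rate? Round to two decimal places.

68% decrease: £70.65 × 0.32 = £22.608.
20% increase: £22.608 × 1.2 = £27.1296 ≈ £27.13.

£27.13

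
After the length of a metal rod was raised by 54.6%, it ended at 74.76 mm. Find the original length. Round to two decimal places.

The overall multiplier applied was 1.546.
So the original length was 74.76 ÷ 1.546 ≈ 48.36 mm.

48.36 mm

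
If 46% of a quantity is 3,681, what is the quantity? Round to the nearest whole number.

8,002

3,681 ÷ 0.46 ≈ 8,002.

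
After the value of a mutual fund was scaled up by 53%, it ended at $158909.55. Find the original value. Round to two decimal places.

$103862.45

The overall multiplier applied was 1.53.
So the original value was $158909.55 ÷ 1.53 ≈ $103862.45.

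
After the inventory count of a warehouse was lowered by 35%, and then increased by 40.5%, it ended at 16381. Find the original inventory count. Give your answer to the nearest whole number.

Undoing the 40.5% increase: 16381 ÷ 1.405 ≈ 11659.074733.
Undoing the 35% decrease: 11659.074733 ÷ 0.65 ≈ 17937.

17937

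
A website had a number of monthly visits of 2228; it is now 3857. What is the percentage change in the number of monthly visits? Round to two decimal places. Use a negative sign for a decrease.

73.11%

Change: 3857 − 2228 = 1629.
Relative to the original: 1629 ÷ 2228 ≈ 73.11%.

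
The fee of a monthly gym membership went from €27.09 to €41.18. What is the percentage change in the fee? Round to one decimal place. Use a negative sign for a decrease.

Change: €41.18 − €27.09 = €14.09.
Relative to the original: €14.09 ÷ €27.09 ≈ 52.0%.

52.0%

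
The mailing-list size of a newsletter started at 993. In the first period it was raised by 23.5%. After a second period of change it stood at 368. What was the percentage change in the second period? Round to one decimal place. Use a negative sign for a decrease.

After the first period: 993 × 1.235 = 1226.355.
Second-period multiplier: 368 ÷ 1226.355 ≈ 0.30008.
That is a change of -70.0%.

-70.0%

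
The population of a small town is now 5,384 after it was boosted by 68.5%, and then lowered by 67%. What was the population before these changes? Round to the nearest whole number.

The overall multiplier applied was 1.685 × 0.33 = 0.55605.
So the original population was 5,384 ÷ 0.55605 ≈ 9,683.

9,683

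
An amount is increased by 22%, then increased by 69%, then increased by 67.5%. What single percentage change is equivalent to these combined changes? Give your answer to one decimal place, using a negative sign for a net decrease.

The combined multiplier is 1.22 × 1.69 × 1.675 = 3.453515.
That corresponds to an increase of 245.4%.

245.4%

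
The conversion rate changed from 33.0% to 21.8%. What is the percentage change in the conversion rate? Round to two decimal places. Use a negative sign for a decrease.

-33.94%

The change is 21.8 − 33.0 = -11.2 percentage points.
Relative to the original 33.0%, that is -11.2 ÷ 33.0 ≈ -33.94%.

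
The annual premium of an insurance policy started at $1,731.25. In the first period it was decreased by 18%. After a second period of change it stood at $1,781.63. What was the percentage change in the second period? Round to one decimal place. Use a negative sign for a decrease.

25.5%

After the first period: $1,731.25 × 0.82 = $1419.625.
Second-period multiplier: $1,781.63 ÷ $1419.625 ≈ 1.255.
That is a change of 25.5%.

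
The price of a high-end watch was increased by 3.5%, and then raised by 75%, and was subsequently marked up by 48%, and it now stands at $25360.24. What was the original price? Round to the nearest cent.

$9460.48

Undoing the 48% increase: $25360.24 ÷ 1.48 ≈ $17135.297297.
Undoing the 75% increase: $17135.297297 ÷ 1.75 ≈ $9791.598455.
Undoing the 3.5% increase: $9791.598455 ÷ 1.035 ≈ $9460.48.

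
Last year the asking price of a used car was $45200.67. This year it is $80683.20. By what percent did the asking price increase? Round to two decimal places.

Change: $80683.20 − $45200.67 = $35482.53.
Relative to the original: $35482.53 ÷ $45200.67 ≈ 78.50%.
So the asking price increased by 78.50%.

78.50%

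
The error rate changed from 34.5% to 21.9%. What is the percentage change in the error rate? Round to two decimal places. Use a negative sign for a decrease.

-36.52%

The change is 21.9 − 34.5 = -12.6 percentage points.
Relative to the original 34.5%, that is -12.6 ÷ 34.5 ≈ -36.52%.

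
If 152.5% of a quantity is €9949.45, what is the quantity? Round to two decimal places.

€9949.45 ÷ 1.525 ≈ €6524.23.

€6524.23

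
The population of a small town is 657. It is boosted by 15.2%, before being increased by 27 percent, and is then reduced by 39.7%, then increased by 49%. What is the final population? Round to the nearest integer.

After the 15.2% increase: 657 × 1.152 = 756.864.
Apply the 27% increase: 756.864 × 1.27 = 961.21728.
39.7% decrease: 961.21728 × 0.603 = 579.61401984.
After the 49% increase: 579.61401984 × 1.49 = 863.6248895616 ≈ 864.

864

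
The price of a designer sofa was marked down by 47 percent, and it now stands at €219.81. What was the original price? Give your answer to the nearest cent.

€414.74

The overall multiplier applied was 0.53.
So the original price was €219.81 ÷ 0.53 ≈ €414.74.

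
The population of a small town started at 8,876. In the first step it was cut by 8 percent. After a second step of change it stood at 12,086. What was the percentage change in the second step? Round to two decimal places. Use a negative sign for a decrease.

48.01%

After the first step: 8,876 × 0.92 = 8165.92.
Second-step multiplier: 12,086 ÷ 8165.92 ≈ 1.480054.
That is a change of 48.01%.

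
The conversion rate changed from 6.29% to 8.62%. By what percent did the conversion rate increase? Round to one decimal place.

37.0%

The change is 8.62 − 6.29 = 2.33 percentage points.
Relative to the original 6.29%, that is 2.33 ÷ 6.29 ≈ 37.0%.
So the conversion rate rose by 37.0%.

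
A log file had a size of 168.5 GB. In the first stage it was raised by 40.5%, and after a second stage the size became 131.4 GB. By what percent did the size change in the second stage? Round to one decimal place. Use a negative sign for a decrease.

After the first stage: 168.5 × 1.405 = 236.7425.
Second-stage multiplier: 131.4 ÷ 236.7425 ≈ 0.55503.
That is a change of -44.5%.

-44.5%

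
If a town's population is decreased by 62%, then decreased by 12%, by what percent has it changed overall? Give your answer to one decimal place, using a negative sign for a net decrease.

-66.6%

A 62% decrease multiplies by 0.38.
Then a 12% decrease: 0.38 × 0.88 = 0.3344.
Overall factor 0.3344, i.e. -66.6%.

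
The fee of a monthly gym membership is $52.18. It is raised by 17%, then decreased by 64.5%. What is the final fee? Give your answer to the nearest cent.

After the 17% increase: $52.18 × 1.17 = $61.0506.
After the 64.5% decrease: $61.0506 × 0.355 = $21.672963 ≈ $21.67.

$21.67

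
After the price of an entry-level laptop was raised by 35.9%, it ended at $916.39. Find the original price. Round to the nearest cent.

$674.31

The overall multiplier applied was 1.359.
So the original price was $916.39 ÷ 1.359 ≈ $674.31.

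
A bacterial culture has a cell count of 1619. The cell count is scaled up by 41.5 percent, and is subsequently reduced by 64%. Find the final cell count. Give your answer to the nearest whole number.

After the 41.5% increase: 1619 × 1.415 = 2290.885.
After the 64% decrease: 2290.885 × 0.36 = 824.7186 ≈ 825.

825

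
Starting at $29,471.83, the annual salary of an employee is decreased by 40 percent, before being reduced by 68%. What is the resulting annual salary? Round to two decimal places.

$5,658.59

40% decrease: $29,471.83 × 0.6 = $17683.098.
After the 68% decrease: $17683.098 × 0.32 = $5658.59136 ≈ $5,658.59.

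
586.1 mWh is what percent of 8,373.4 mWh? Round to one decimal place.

7.0%

586.1 mWh ÷ 8,373.4 mWh ≈ 7.0%.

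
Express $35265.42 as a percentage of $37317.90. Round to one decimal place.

$35265.42 ÷ $37317.90 ≈ 94.5%.

94.5%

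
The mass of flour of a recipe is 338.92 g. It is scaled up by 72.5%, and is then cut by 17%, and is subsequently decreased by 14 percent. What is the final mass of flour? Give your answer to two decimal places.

417.31 g

Each change multiplies by a factor: 1.725 × 0.83 × 0.86 = 1.231305.
338.92 × 1.231305 = 417.3138906 ≈ 417.31.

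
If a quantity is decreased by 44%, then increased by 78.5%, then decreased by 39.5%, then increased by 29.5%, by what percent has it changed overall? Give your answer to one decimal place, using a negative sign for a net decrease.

-21.7%

The combined multiplier is 0.56 × 1.785 × 0.605 × 1.295 = 0.78316161.
That corresponds to a decrease of 21.7%.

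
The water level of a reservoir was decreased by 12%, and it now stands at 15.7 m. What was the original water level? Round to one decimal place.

17.8 m

The overall multiplier applied was 0.88.
So the original water level was 15.7 ÷ 0.88 ≈ 17.8 m.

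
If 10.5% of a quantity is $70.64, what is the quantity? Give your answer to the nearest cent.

$70.64 ÷ 0.105 ≈ $672.76.

$672.76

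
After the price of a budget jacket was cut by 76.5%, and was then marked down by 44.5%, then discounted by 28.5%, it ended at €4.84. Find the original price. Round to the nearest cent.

Undoing the 28.5% decrease: €4.84 ÷ 0.715 ≈ €6.769231.
Undoing the 44.5% decrease: €6.769231 ÷ 0.555 ≈ €12.196813.
Undoing the 76.5% decrease: €12.196813 ÷ 0.235 ≈ €51.90.

€51.90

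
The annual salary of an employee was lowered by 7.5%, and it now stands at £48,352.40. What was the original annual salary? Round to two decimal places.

The overall multiplier applied was 0.925.
So the original annual salary was £48,352.40 ÷ 0.925 ≈ £52,272.86.

£52,272.86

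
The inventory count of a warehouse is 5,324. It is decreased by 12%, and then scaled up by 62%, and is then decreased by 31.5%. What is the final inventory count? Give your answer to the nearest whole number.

5,199

12% decrease: 5,324 × 0.88 = 4685.12.
62% increase: 4685.12 × 1.62 = 7589.8944.
Apply the 31.5% decrease: 7589.8944 × 0.685 = 5199.077664 ≈ 5,199.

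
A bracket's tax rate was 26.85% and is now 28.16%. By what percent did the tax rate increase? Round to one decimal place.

The change is 28.16 − 26.85 = 1.31 percentage points.
Relative to the original 26.85%, that is 1.31 ÷ 26.85 ≈ 4.9%.
So the tax rate rose by 4.9%.

4.9%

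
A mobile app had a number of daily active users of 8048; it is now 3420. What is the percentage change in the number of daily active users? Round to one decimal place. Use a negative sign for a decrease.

-57.5%

Change: 3420 − 8048 = -4628.
Relative to the original: -4628 ÷ 8048 ≈ -57.5%.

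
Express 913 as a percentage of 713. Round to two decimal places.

913 ÷ 713 ≈ 128.05%.

128.05%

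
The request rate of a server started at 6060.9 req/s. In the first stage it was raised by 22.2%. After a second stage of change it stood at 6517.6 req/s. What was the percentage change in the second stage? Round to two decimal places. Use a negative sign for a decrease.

-12.00%

After the first stage: 6060.9 × 1.222 = 7406.4198.
Second-stage multiplier: 6517.6 ÷ 7406.4198 ≈ 0.879993.
That is a change of -12.00%.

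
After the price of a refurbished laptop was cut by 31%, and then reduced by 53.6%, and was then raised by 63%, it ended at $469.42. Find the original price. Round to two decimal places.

$899.51

The overall multiplier applied was 0.69 × 0.464 × 1.63 = 0.5218608.
So the original price was $469.42 ÷ 0.5218608 ≈ $899.51.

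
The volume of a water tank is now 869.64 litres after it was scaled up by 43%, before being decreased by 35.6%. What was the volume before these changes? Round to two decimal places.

944.32 litres

Undoing the 35.6% decrease: 869.64 ÷ 0.644 ≈ 1350.372671.
Undoing the 43% increase: 1350.372671 ÷ 1.43 ≈ 944.32 litres.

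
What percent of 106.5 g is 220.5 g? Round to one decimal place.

207.0%

220.5 g ÷ 106.5 g ≈ 207.0%.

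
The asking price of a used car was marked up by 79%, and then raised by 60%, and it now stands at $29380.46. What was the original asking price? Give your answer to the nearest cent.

$10258.54

The overall multiplier applied was 1.79 × 1.6 = 2.864.
So the original asking price was $29380.46 ÷ 2.864 ≈ $10258.54.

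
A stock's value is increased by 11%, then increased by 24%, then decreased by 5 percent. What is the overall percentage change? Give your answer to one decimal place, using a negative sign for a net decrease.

30.8%

The combined multiplier is 1.11 × 1.24 × 0.95 = 1.30758.
That corresponds to an increase of 30.8%.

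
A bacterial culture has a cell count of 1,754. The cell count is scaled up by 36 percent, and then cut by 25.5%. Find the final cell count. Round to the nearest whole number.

After the 36% increase: 1,754 × 1.36 = 2385.44.
25.5% decrease: 2385.44 × 0.745 = 1777.1528 ≈ 1,777.

1,777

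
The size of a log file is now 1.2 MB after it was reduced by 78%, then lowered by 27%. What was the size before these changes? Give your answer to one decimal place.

7.5 MB

The overall multiplier applied was 0.22 × 0.73 = 0.1606.
So the original size was 1.2 ÷ 0.1606 ≈ 7.5 MB.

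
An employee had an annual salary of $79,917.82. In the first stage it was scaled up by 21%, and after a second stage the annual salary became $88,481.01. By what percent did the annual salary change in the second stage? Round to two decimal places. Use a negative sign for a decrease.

After the first stage: $79,917.82 × 1.21 = $96700.5622.
Second-stage multiplier: $88,481.01 ÷ $96700.5622 ≈ 0.915.
That is a change of -8.50%.

-8.50%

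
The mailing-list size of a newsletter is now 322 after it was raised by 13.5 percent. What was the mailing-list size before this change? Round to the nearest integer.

The overall multiplier applied was 1.135.
So the original mailing-list size was 322 ÷ 1.135 ≈ 284.

284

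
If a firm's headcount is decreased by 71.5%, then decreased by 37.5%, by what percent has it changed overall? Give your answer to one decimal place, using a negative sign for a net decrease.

A 71.5% decrease multiplies by 0.285.
Then a 37.5% decrease: 0.285 × 0.625 = 0.178125.
Overall factor 0.178125, i.e. -82.2%.

-82.2%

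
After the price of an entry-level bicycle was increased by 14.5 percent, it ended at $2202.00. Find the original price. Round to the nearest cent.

$1923.14

The overall multiplier applied was 1.145.
So the original price was $2202.00 ÷ 1.145 ≈ $1923.14.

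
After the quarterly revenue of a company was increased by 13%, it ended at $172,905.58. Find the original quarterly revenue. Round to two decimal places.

$153,013.79

The overall multiplier applied was 1.13.
So the original quarterly revenue was $172,905.58 ÷ 1.13 ≈ $153,013.79.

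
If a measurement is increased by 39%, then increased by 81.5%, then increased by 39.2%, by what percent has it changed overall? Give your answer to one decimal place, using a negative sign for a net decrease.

251.2%

The combined multiplier is 1.39 × 1.815 × 1.392 = 3.5118072.
That corresponds to an increase of 251.2%.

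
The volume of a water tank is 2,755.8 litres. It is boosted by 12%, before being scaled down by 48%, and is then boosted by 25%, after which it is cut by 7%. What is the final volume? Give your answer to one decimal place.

After the 12% increase: 2,755.8 × 1.12 = 3086.496.
After the 48% decrease: 3086.496 × 0.52 = 1604.97792.
25% increase: 1604.97792 × 1.25 = 2006.2224.
7% decrease: 2006.2224 × 0.93 = 1865.786832 ≈ 1,865.8.

1,865.8 litres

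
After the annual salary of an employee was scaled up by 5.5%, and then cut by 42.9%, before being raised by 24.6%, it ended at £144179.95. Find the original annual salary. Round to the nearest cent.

Undoing the 24.6% increase: £144179.95 ÷ 1.246 ≈ £115714.245586.
Undoing the 42.9% decrease: £115714.245586 ÷ 0.571 ≈ £202651.918715.
Undoing the 5.5% increase: £202651.918715 ÷ 1.055 ≈ £192087.13.

£192087.13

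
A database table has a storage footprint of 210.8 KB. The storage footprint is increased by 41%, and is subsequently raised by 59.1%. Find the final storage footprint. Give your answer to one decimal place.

472.9 KB

Apply the 41% increase: 210.8 × 1.41 = 297.228.
After the 59.1% increase: 297.228 × 1.591 = 472.889748 ≈ 472.9.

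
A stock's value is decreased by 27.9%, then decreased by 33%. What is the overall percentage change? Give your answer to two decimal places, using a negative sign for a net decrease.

-51.69%

The combined multiplier is 0.721 × 0.67 = 0.48307.
That corresponds to a decrease of 51.69%.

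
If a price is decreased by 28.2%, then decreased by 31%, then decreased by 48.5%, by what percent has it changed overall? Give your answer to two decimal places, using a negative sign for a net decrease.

The combined multiplier is 0.718 × 0.69 × 0.515 = 0.2551413.
That corresponds to a decrease of 74.49%.

-74.49%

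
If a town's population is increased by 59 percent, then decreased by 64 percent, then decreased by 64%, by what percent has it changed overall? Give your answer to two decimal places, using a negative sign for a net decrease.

-79.39%

A 59% increase multiplies by 1.59.
Then a 64% decrease: 1.59 × 0.36 = 0.5724.
Then a 64% decrease: 0.5724 × 0.36 = 0.206064.
Overall factor 0.206064, i.e. -79.39%.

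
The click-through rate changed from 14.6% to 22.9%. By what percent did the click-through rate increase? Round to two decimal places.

56.85%

The change is 22.9 − 14.6 = 8.3 percentage points.
Relative to the original 14.6%, that is 8.3 ÷ 14.6 ≈ 56.85%.
So the click-through rate rose by 56.85%.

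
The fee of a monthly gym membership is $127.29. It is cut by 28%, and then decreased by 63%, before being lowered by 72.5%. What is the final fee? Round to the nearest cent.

$9.33

Apply the 28% decrease: $127.29 × 0.72 = $91.6488.
Apply the 63% decrease: $91.6488 × 0.37 = $33.910056.
72.5% decrease: $33.910056 × 0.275 = $9.3252654 ≈ $9.33.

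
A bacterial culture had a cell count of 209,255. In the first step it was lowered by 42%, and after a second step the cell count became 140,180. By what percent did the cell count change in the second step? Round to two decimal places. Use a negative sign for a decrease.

15.50%

After the first step: 209,255 × 0.58 = 121367.9.
Second-step multiplier: 140,180 ÷ 121367.9 ≈ 1.155001.
That is a change of 15.50%.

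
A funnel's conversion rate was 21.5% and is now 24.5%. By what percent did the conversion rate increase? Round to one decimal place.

The change is 24.5 − 21.5 = 3.0 percentage points.
Relative to the original 21.5%, that is 3.0 ÷ 21.5 ≈ 14.0%.
So the conversion rate rose by 14.0%.

14.0%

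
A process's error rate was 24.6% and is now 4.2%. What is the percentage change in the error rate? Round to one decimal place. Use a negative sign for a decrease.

-82.9%

The change is 4.2 − 24.6 = -20.4 percentage points.
Relative to the original 24.6%, that is -20.4 ÷ 24.6 ≈ -82.9%.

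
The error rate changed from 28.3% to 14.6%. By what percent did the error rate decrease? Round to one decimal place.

The change is 14.6 − 28.3 = -13.7 percentage points.
Relative to the original 28.3%, that is -13.7 ÷ 28.3 ≈ -48.4%.
So the error rate fell by 48.4%.

48.4%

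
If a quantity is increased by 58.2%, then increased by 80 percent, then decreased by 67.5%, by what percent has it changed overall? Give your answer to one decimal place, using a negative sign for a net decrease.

The combined multiplier is 1.582 × 1.8 × 0.325 = 0.92547.
That corresponds to a decrease of 7.5%.

-7.5%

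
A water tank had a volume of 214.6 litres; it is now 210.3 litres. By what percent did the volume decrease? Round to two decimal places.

Change: 210.3 − 214.6 = -4.3.
Relative to the original: -4.3 ÷ 214.6 ≈ -2.00%.
So the volume decreased by 2.00%.

2.00%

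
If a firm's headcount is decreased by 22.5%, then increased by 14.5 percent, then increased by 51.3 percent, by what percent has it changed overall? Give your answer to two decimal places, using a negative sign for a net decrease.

The combined multiplier is 0.775 × 1.145 × 1.513 = 1.342598375.
That corresponds to an increase of 34.26%.

34.26%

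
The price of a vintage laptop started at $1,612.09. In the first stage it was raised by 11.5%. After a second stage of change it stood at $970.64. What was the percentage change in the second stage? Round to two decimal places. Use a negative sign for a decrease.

-46.00%

After the first stage: $1,612.09 × 1.115 = $1797.48035.
Second-stage multiplier: $970.64 ÷ $1797.48035 ≈ 0.54.
That is a change of -46.00%.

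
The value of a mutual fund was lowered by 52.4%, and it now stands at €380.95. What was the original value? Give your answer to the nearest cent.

€800.32

The overall multiplier applied was 0.476.
So the original value was €380.95 ÷ 0.476 ≈ €800.32.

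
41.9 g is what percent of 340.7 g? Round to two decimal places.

12.30%

41.9 g ÷ 340.7 g ≈ 12.30%.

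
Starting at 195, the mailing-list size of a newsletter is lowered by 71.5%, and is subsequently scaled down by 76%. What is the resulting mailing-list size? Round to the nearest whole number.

Each change multiplies by a factor: 0.285 × 0.24 = 0.0684.
195 × 0.0684 = 13.338 ≈ 13.

13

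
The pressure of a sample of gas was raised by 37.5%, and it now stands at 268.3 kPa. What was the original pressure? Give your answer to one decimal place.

195.1 kPa

The overall multiplier applied was 1.375.
So the original pressure was 268.3 ÷ 1.375 ≈ 195.1 kPa.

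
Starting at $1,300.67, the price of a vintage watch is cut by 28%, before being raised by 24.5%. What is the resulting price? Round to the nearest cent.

28% decrease: $1,300.67 × 0.72 = $936.4824.
After the 24.5% increase: $936.4824 × 1.245 = $1165.920588 ≈ $1,165.92.

$1,165.92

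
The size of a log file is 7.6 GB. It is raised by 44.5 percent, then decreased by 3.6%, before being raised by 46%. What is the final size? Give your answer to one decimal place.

15.5 GB

44.5% increase: 7.6 × 1.445 = 10.982.
After the 3.6% decrease: 10.982 × 0.964 = 10.586648.
After the 46% increase: 10.586648 × 1.46 = 15.45650608 ≈ 15.5.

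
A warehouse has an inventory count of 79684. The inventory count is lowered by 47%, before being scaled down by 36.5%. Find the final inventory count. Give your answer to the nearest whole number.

After the 47% decrease: 79684 × 0.53 = 42232.52.
36.5% decrease: 42232.52 × 0.635 = 26817.6502 ≈ 26818.

26818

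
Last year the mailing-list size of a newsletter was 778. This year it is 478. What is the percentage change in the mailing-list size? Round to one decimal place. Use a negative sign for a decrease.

Change: 478 − 778 = -300.
Relative to the original: -300 ÷ 778 ≈ -38.6%.

-38.6%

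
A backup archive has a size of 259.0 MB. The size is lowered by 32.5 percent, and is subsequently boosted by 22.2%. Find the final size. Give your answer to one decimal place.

213.6 MB

Each change multiplies by a factor: 0.675 × 1.222 = 0.82485.
259.0 × 0.82485 = 213.63615 ≈ 213.6.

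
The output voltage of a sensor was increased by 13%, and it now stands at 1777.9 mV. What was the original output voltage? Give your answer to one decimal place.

The overall multiplier applied was 1.13.
So the original output voltage was 1777.9 ÷ 1.13 ≈ 1573.4 mV.

1573.4 mV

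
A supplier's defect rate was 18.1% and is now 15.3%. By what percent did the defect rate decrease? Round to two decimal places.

15.47%

The change is 15.3 − 18.1 = -2.8 percentage points.
Relative to the original 18.1%, that is -2.8 ÷ 18.1 ≈ -15.47%.
So the defect rate fell by 15.47%.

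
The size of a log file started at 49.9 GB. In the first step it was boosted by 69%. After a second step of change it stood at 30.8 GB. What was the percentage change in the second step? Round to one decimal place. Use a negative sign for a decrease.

After the first step: 49.9 × 1.69 = 84.331.
Second-step multiplier: 30.8 ÷ 84.331 ≈ 0.36523.
That is a change of -63.5%.

-63.5%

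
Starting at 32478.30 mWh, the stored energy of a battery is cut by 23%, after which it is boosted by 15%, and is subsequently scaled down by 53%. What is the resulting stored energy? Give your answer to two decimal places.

13516.98 mWh

23% decrease: 32478.30 × 0.77 = 25008.291.
15% increase: 25008.291 × 1.15 = 28759.53465.
After the 53% decrease: 28759.53465 × 0.47 = 13516.9812855 ≈ 13516.98.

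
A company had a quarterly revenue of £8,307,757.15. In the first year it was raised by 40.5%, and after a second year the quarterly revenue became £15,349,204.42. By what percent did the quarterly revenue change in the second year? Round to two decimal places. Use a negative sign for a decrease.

31.50%

After the first year: £8,307,757.15 × 1.405 = £11672398.79575.
Second-year multiplier: £15,349,204.42 ÷ £11672398.79575 ≈ 1.315.
That is a change of 31.50%.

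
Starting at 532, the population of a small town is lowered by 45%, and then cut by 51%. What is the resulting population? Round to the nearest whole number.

Each change multiplies by a factor: 0.55 × 0.49 = 0.2695.
532 × 0.2695 = 143.374 ≈ 143.

143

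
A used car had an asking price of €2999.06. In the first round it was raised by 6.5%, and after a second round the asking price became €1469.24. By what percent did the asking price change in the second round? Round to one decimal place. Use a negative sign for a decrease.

After the first round: €2999.06 × 1.065 = €3193.9989.
Second-round multiplier: €1469.24 ÷ €3193.9989 ≈ 0.46.
That is a change of -54.0%.

-54.0%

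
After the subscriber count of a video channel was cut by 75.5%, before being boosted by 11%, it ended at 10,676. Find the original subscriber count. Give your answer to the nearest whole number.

39,257

The overall multiplier applied was 0.245 × 1.11 = 0.27195.
So the original subscriber count was 10,676 ÷ 0.27195 ≈ 39,257.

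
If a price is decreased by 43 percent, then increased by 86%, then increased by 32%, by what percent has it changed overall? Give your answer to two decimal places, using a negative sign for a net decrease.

39.95%

The combined multiplier is 0.57 × 1.86 × 1.32 = 1.399464.
That corresponds to an increase of 39.95%.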